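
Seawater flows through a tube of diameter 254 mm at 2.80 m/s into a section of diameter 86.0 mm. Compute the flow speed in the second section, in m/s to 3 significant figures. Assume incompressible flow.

v₂ ≈ 24.4 m/s

The volume flow rate is constant, so v₂ = (A₁/A₂)v₁ = (507/58.1)·2.80 = 24.4 m/s.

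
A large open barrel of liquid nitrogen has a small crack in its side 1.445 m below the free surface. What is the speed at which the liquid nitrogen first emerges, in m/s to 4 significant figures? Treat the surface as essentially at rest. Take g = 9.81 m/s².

v ≈ 5.325 m/s

With the surface at rest and both surface and jet at atmospheric pressure, Bernoulli gives ρg h = ½ρv², so v = √(2gh) = √(2·9.81·1.445) = 5.325 m/s.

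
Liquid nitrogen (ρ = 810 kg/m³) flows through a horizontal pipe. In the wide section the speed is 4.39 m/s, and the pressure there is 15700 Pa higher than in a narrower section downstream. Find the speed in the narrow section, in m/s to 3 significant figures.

7.62 m/s

Horizontal Bernoulli: P₁ + ½ρv₁² = P₂ + ½ρv₂², so v₂² = v₁² + 2(P₁ − P₂)/ρ.
v₂ = √(4.39² + 2·15700/810) = √(19.3 + 38.8) = 7.62 m/s.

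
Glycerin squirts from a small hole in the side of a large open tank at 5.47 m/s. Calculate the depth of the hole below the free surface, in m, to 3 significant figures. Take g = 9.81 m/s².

Torricelli: v = √(2gh), so h = v²/(2g).
h = 5.47²/(2·9.81) = 29.9/19.62 = 1.53 m.

h ≈ 1.53 m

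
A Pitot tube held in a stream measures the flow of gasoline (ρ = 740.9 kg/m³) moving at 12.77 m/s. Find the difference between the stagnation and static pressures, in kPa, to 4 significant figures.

60.41 kPa

Bernoulli between the free stream and the stagnation point: ½ρv² = P_stag − P_static.
ΔP = ½·740.9·12.77² = 60410 Pa.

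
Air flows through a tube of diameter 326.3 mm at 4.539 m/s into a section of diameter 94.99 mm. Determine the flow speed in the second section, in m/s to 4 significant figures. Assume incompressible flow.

Mass conservation (A₁v₁ = A₂v₂) gives v₂ = 4.539 × 836.2/70.87 = 53.56 m/s.

v₂ ≈ 53.56 m/s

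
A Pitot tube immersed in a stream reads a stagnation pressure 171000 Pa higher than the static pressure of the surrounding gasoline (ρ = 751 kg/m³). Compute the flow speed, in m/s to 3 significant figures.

v = 21.3 m/s

Bernoulli between the free stream and the stagnation point: ½ρv² = P_stag − P_static.
v = √(2ΔP/ρ) = √(2·171000/751) = 21.3 m/s.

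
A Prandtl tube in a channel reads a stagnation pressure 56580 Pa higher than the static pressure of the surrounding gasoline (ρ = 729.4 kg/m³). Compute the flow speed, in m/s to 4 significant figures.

v ≈ 12.46 m/s

At the stagnation point the flow is brought to rest, so Bernoulli gives P_stag − P_static = ½ρv².
v = √(2ΔP/ρ) = √(2·56580/729.4) = 12.46 m/s.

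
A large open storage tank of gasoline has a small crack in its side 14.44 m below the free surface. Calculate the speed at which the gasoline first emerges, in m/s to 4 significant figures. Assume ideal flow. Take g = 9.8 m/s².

Torricelli's result v = √(2gh) gives v = √(2·9.8·14.44) = 16.82 m/s.

v = 16.82 m/s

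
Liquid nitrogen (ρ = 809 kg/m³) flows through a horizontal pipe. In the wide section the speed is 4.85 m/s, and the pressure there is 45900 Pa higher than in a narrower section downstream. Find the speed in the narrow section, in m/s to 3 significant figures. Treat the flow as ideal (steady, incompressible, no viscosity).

v₂ ≈ 11.7 m/s

Horizontal Bernoulli: P₁ + ½ρv₁² = P₂ + ½ρv₂², so v₂² = v₁² + 2(P₁ − P₂)/ρ.
v₂ = √(4.85² + 2·45900/809) = √(23.5 + 113) = 11.7 m/s.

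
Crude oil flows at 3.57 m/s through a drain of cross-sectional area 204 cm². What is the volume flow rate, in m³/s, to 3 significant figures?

Q = 0.0728 m³/s

Q = A·v = 0.0204 m² × 3.57 m/s = 0.0728 m³/s.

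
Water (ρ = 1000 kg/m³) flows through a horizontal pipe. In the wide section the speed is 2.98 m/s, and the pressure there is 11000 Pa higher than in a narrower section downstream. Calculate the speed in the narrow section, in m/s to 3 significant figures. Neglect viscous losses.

5.56 m/s

Horizontal Bernoulli: P₁ + ½ρv₁² = P₂ + ½ρv₂², so v₂² = v₁² + 2(P₁ − P₂)/ρ.
v₂ = √(2.98² + 2·11000/1000) = √(8.88 + 22.0) = 5.56 m/s.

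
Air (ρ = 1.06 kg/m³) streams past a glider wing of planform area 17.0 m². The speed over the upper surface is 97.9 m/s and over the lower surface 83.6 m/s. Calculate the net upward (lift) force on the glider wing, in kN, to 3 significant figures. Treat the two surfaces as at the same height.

23.4 kN

The faster flow above has the lower pressure; Bernoulli (same height) gives ΔP = ½ρ(v_up² − v_low²).
ΔP = ½·1.06·(97.9² − 83.6²) = 1380 Pa.
Lift = ΔP · A = 1380 × 17.0 = 23400 N.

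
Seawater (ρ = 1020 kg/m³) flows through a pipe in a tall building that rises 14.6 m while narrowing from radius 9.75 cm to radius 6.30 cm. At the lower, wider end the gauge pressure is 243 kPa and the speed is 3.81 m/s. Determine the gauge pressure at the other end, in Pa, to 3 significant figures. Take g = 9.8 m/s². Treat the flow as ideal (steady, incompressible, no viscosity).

Mass conservation (A₁v₁ = A₂v₂) gives v₂ = 3.81 × 299/125 = 9.13 m/s.
Bernoulli: P₁ + ½ρv₁² + ρg h₁ = P₂ + ½ρv₂² + ρg h₂, so P₂ = P₁ + ½ρ(v₁² − v₂²) − ρg(h₂ − h₁).
P₂ = 243000 + ½·1020·(3.81² − 9.13²) − 1020·9.8·(+14.6) = 243000 + (-35100) − (146000) = 62000 Pa.

P₂ = 62000 Pa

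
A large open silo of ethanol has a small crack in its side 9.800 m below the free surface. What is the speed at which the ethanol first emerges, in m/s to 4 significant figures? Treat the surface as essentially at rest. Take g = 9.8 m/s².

With the surface at rest and both surface and jet at atmospheric pressure, Bernoulli gives ρg h = ½ρv², so v = √(2gh) = √(2·9.8·9.800) = 13.86 m/s.

v ≈ 13.86 m/s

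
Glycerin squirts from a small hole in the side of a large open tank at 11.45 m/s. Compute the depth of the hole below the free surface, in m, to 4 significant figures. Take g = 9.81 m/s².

Inverting v = √(2gh) gives h = v² / 2g.
h = 11.45²/(2·9.81) = 131.1/19.62 = 6.682 m.

h = 6.682 m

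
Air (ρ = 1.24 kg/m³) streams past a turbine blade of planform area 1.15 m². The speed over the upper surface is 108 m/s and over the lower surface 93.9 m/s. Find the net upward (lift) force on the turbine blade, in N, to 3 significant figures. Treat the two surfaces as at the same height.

2030 N

With equal heights on the two surfaces, Bernoulli gives P_lower − P_upper = ½ρ(v_upper² − v_lower²).
ΔP = ½·1.24·(108² − 93.9²) = 1770 Pa.
Lift = ΔP · A = 1770 × 1.15 = 2030 N.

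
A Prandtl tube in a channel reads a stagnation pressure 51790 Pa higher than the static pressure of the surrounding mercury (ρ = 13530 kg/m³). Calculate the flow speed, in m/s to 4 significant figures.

v ≈ 2.767 m/s

At the stagnation point the flow is brought to rest, so Bernoulli gives P_stag − P_static = ½ρv².
v = √(2ΔP/ρ) = √(2·51790/13530) = 2.767 m/s.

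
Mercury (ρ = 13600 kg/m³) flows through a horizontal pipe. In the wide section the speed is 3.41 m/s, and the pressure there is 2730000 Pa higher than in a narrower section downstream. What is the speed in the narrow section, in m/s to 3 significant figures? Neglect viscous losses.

Horizontal Bernoulli: P₁ + ½ρv₁² = P₂ + ½ρv₂², so v₂² = v₁² + 2(P₁ − P₂)/ρ.
v₂ = √(3.41² + 2·2730000/13600) = √(11.6 + 401) = 20.3 m/s.

v₂ ≈ 20.3 m/s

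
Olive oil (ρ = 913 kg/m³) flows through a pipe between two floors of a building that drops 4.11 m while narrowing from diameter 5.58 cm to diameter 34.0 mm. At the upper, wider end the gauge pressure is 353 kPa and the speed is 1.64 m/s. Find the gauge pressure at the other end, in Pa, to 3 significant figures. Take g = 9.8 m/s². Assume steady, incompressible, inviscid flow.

Mass conservation (A₁v₁ = A₂v₂) gives v₂ = 1.64 × 24.5/9.08 = 4.42 m/s.
Energy conservation along the streamline gives P₂ = P₁ − ½ρ(v₂² − v₁²) − ρg(h₂ − h₁).
P₂ = 353000 + ½·913·(1.64² − 4.42²) − 913·9.8·(−4.11) = 353000 + (-7680) − (-36800) = 382000 Pa.

P₂ ≈ 382000 Pa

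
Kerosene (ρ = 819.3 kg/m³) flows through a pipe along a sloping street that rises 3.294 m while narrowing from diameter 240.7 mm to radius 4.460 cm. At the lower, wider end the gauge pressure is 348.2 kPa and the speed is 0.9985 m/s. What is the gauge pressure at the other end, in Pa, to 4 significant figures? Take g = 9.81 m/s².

P₂ ≈ 300500 Pa

Mass conservation (A₁v₁ = A₂v₂) gives v₂ = 0.9985 × 455.0/62.49 = 7.271 m/s.
Energy conservation along the streamline gives P₂ = P₁ − ½ρ(v₂² − v₁²) − ρg(h₂ − h₁).
P₂ = 348200 + ½·819.3·(0.9985² − 7.271²) − 819.3·9.81·(+3.294) = 348200 + (-21250) − (26470) = 300500 Pa.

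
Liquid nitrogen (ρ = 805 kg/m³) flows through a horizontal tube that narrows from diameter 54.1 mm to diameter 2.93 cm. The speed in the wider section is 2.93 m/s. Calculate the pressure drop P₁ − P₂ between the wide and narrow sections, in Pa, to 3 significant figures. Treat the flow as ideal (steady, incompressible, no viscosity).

36700 Pa

The volume flow rate is constant, so v₂ = (A₁/A₂)v₁ = (23.0/6.74)·2.93 = 9.99 m/s.
The pipe is horizontal, so Bernoulli reduces to P₁ + ½ρv₁² = P₂ + ½ρv₂².
P₁ − P₂ = ½·805·(9.99² − 2.93²) = ½·805·91.2 = 36700 Pa.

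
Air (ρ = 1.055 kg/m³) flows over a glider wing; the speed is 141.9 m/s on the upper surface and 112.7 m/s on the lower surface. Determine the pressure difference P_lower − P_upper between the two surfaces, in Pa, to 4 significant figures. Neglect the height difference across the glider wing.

With negligible Δh, P + ½ρv² is constant, so P_low − P_up = ½ρ(v_up² − v_low²).
ΔP = ½·1.055·(141.9² − 112.7²) = 3922 Pa.

ΔP ≈ 3922 Pa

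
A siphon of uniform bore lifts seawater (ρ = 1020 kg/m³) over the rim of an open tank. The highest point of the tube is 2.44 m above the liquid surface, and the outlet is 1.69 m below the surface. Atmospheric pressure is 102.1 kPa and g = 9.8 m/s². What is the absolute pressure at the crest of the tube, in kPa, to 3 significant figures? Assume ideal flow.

P_top ≈ 60.8 kPa

From the surface to the outlet (both open to atmosphere, surface at rest): v = √(2g·h_out) = √(2·9.8·1.69) = 5.76 m/s.
Continuity keeps v the same throughout the tube; from surface to crest, P_atm + 0 = P_top + ½ρv² + ρg·h_top.
P_top = 102100 − ½·1020·5.76² − 1020·9.8·2.44 = 60800 Pa.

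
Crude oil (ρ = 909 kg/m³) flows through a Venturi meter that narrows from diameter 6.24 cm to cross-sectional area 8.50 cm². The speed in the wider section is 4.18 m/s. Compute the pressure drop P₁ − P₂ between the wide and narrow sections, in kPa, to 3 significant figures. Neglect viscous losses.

ΔP ≈ 94.9 kPa

By continuity, v₂ = v₁·A₁/A₂ = 4.18·(30.6/8.50) = 15.0 m/s.
Bernoulli (h₁ = h₂): P₁ − P₂ = ½ρ(v₂² − v₁²).
P₁ − P₂ = ½·909·(15.0² − 4.18²) = ½·909·209 = 94900 Pa.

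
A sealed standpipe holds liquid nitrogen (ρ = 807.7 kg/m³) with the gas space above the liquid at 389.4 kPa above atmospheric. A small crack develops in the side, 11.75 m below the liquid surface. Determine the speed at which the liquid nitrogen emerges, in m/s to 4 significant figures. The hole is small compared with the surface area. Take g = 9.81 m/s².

Take point 1 at the surface (v₁ ≈ 0) and point 2 at the hole (at atmospheric pressure). Bernoulli: P₁ + ρg h = P_atm + ½ρv₂².
With P₁ − P_atm = 389400 Pa, v₂ = √(2gh + 2ΔP/ρ) = √(2·9.81·11.75 + 2·389400/807.7) = 34.57 m/s.

v ≈ 34.57 m/s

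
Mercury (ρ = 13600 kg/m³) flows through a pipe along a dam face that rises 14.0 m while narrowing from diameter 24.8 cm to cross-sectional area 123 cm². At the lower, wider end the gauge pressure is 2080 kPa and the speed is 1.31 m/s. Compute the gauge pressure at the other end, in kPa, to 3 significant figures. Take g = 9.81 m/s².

P₂ ≈ 43.9 kPa

Mass conservation (A₁v₁ = A₂v₂) gives v₂ = 1.31 × 483/123 = 5.14 m/s.
Bernoulli: P₁ + ½ρv₁² + ρg h₁ = P₂ + ½ρv₂² + ρg h₂, so P₂ = P₁ + ½ρ(v₁² − v₂²) − ρg(h₂ − h₁).
P₂ = 2080000 + ½·13600·(1.31² − 5.14²) − 13600·9.81·(+14.0) = 2080000 + (-168000) − (1870000) = 43900 Pa.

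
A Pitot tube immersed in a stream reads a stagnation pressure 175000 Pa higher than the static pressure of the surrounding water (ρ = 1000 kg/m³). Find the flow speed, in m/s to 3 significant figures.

The dynamic pressure equals the rise in static pressure at the stagnation point: ΔP = ½ρv².
v = √(2ΔP/ρ) = √(2·175000/1000) = 18.7 m/s.

v ≈ 18.7 m/s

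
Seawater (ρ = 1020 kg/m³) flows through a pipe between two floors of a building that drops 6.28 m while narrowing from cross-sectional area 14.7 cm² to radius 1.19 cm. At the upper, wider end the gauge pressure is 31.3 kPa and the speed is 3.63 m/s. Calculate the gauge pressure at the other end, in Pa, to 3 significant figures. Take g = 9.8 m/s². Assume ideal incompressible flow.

Continuity gives A₁v₁ = A₂v₂, so v₂ = (14.7 cm²)/(4.45 cm²) × 3.63 m/s = 12.0 m/s.
Energy conservation along the streamline gives P₂ = P₁ − ½ρ(v₂² − v₁²) − ρg(h₂ − h₁).
P₂ = 31300 + ½·1020·(3.63² − 12.0²) − 1020·9.8·(−6.28) = 31300 + (-66700) − (-62800) = 27400 Pa.

P₂ = 27400 Pa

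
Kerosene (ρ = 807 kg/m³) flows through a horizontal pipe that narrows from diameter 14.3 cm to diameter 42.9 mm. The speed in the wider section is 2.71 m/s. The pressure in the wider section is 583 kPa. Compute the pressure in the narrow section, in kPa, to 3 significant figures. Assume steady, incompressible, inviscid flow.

220 kPa

Continuity gives A₁v₁ = A₂v₂, so v₂ = (161 cm²)/(14.5 cm²) × 2.71 m/s = 30.1 m/s.
Along the horizontal streamline, P + ½ρv² is constant.
P₂ = P₁ − ½ρ(v₂² − v₁²) = 583000 − ½·807·(30.1² − 2.71²) = 583000 − 363000 = 220000 Pa.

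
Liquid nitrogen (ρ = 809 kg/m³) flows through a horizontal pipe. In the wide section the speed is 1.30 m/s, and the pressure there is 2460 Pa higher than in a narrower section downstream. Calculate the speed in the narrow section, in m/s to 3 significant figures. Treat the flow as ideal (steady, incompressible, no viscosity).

v₂ ≈ 2.79 m/s

Horizontal Bernoulli: P₁ + ½ρv₁² = P₂ + ½ρv₂², so v₂² = v₁² + 2(P₁ − P₂)/ρ.
v₂ = √(1.30² + 2·2460/809) = √(1.69 + 6.08) = 2.79 m/s.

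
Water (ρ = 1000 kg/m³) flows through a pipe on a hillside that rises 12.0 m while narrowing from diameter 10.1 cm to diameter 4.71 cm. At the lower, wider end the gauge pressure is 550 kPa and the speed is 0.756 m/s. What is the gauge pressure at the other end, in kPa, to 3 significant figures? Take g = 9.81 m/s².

P₂ = 427 kPa

The volume flow rate is constant, so v₂ = (A₁/A₂)v₁ = (80.1/17.4)·0.756 = 3.48 m/s.
Energy conservation along the streamline gives P₂ = P₁ − ½ρ(v₂² − v₁²) − ρg(h₂ − h₁).
P₂ = 550000 + ½·1000·(0.756² − 3.48²) − 1000·9.81·(+12.0) = 550000 + (-5760) − (118000) = 427000 Pa.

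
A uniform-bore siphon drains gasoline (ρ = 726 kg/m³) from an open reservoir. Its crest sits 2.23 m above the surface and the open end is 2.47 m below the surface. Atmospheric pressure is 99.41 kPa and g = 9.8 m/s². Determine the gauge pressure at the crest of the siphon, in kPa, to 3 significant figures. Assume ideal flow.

From the surface to the outlet (both open to atmosphere, surface at rest): v = √(2g·h_out) = √(2·9.8·2.47) = 6.96 m/s.
The bore is uniform, so the speed at the crest is the same v. Bernoulli surface→crest: P_atm = P_top + ½ρv² + ρg·h_top.
P_top = 99410 − ½·726·6.96² − 726·9.8·2.23 = 66000 Pa. So P_gauge = P_top − P_atm = -33400 Pa.

-33.4 kPa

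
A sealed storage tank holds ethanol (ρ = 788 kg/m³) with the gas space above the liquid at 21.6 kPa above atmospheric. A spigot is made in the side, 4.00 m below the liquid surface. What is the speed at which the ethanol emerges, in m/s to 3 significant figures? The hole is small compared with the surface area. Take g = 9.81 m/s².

Take point 1 at the surface (v₁ ≈ 0) and point 2 at the hole (at atmospheric pressure). Bernoulli: P₁ + ρg h = P_atm + ½ρv₂².
With P₁ − P_atm = 21600 Pa, v₂ = √(2gh + 2ΔP/ρ) = √(2·9.81·4.00 + 2·21600/788) = 11.5 m/s.

11.5 m/s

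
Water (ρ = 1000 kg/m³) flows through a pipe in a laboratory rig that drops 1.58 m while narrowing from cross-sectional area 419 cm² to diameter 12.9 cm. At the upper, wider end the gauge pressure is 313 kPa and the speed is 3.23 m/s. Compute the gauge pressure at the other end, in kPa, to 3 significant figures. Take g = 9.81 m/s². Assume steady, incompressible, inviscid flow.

Mass conservation (A₁v₁ = A₂v₂) gives v₂ = 3.23 × 419/131 = 10.4 m/s.
Applying Bernoulli between the two ends and solving for P₂: P₂ = P₁ + ½ρ(v₁² − v₂²) − ρgΔh.
P₂ = 313000 + ½·1000·(3.23² − 10.4²) − 1000·9.81·(−1.58) = 313000 + (-48400) − (-15500) = 280000 Pa.

P₂ = 280 kPa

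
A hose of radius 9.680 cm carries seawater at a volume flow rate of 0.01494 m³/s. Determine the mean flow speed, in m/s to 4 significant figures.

Q = 0.01494 m³/s = 0.01494 m³/s.
v = Q/A = 0.01494 / 0.02944 = 0.5075 m/s.

v ≈ 0.5075 m/s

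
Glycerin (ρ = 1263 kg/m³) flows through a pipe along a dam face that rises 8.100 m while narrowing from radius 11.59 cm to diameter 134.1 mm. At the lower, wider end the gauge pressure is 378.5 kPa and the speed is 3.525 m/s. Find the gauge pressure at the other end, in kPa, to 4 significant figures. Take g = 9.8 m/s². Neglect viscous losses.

Mass conservation (A₁v₁ = A₂v₂) gives v₂ = 3.525 × 422.0/141.2 = 10.53 m/s.
Bernoulli: P₁ + ½ρv₁² + ρg h₁ = P₂ + ½ρv₂² + ρg h₂, so P₂ = P₁ + ½ρ(v₁² − v₂²) − ρg(h₂ − h₁).
P₂ = 378500 + ½·1263·(3.525² − 10.53²) − 1263·9.8·(+8.100) = 378500 + (-62210) − (100300) = 216000 Pa.

P₂ = 216.0 kPa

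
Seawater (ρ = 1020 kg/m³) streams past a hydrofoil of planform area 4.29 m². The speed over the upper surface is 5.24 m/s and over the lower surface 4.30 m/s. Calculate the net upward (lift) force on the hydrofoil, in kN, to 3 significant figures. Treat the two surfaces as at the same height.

F = 19.6 kN

From P + ½ρv² = const at equal height, P_low − P_up = ½ρ(v_up² − v_low²).
ΔP = ½·1020·(5.24² − 4.30²) = 4570 Pa.
Lift = ΔP · A = 4570 × 4.29 = 19600 N.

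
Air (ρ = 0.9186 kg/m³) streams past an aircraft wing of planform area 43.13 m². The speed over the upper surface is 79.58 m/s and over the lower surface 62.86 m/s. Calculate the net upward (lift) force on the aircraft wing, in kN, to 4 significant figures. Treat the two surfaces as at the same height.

The faster flow above has the lower pressure; Bernoulli (same height) gives ΔP = ½ρ(v_up² − v_low²).
ΔP = ½·0.9186·(79.58² − 62.86²) = 1094 Pa.
Lift = ΔP · A = 1094 × 43.13 = 47180 N.

F = 47.18 kN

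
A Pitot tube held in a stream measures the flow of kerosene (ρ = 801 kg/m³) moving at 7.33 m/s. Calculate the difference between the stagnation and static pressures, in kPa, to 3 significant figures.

Bernoulli between the free stream and the stagnation point: ½ρv² = P_stag − P_static.
ΔP = ½·801·7.33² = 21500 Pa.

21.5 kPa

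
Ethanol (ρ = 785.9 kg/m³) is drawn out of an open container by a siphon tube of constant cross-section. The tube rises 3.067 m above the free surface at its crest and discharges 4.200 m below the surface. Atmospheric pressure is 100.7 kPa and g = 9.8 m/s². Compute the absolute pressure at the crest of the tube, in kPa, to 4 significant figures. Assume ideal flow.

From the surface to the outlet (both open to atmosphere, surface at rest): v = √(2g·h_out) = √(2·9.8·4.200) = 9.073 m/s.
Continuity keeps v the same throughout the tube; from surface to crest, P_atm + 0 = P_top + ½ρv² + ρg·h_top.
P_top = 100700 − ½·785.9·9.073² − 785.9·9.8·3.067 = 44730 Pa.

P_top ≈ 44.73 kPa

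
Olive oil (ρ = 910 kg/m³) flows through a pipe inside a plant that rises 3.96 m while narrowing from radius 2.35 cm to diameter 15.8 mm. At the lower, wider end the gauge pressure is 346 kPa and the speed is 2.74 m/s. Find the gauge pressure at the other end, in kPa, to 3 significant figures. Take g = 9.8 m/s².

P₂ ≈ 46.6 kPa

By continuity, v₂ = v₁·A₁/A₂ = 2.74·(17.3/1.96) = 24.2 m/s.
Applying Bernoulli between the two ends and solving for P₂: P₂ = P₁ + ½ρ(v₁² − v₂²) − ρgΔh.
P₂ = 346000 + ½·910·(2.74² − 24.2²) − 910·9.8·(+3.96) = 346000 + (-264000) − (35300) = 46600 Pa.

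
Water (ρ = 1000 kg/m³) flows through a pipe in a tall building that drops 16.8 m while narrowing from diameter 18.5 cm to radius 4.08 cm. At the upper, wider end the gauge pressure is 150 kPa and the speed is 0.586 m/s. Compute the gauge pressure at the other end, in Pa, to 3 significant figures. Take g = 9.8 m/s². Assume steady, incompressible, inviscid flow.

310000 Pa

The volume flow rate is constant, so v₂ = (A₁/A₂)v₁ = (269/52.3)·0.586 = 3.01 m/s.
Applying Bernoulli between the two ends and solving for P₂: P₂ = P₁ + ½ρ(v₁² − v₂²) − ρgΔh.
P₂ = 150000 + ½·1000·(0.586² − 3.01²) − 1000·9.8·(−16.8) = 150000 + (-4360) − (-165000) = 310000 Pa.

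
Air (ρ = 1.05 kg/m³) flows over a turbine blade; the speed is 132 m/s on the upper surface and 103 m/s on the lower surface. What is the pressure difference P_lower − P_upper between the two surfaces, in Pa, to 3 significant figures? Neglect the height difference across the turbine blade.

ΔP ≈ 3580 Pa

Bernoulli (same height): P_lower − P_upper = ½ρ(v_upper² − v_lower²).
ΔP = ½·1.05·(132² − 103²) = 3580 Pa.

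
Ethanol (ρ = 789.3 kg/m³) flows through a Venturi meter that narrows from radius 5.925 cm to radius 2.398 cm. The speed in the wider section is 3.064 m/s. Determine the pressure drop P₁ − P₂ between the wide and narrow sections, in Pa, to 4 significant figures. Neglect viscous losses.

ΔP ≈ 134400 Pa

By continuity, v₂ = v₁·A₁/A₂ = 3.064·(110.3/18.07) = 18.71 m/s.
The pipe is horizontal, so Bernoulli reduces to P₁ + ½ρv₁² = P₂ + ½ρv₂².
P₁ − P₂ = ½·789.3·(18.71² − 3.064²) = ½·789.3·340.5 = 134400 Pa.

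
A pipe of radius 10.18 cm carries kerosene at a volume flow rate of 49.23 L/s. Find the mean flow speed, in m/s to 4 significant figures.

Q = 49.23 L/s = 0.04923 m³/s.
v = Q/A = 0.04923 / 0.03256 = 1.512 m/s.

v = 1.512 m/s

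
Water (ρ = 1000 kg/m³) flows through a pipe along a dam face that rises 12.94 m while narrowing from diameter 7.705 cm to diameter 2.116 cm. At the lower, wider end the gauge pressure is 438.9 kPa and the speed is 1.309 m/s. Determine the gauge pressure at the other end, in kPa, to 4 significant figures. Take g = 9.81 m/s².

The volume flow rate is constant, so v₂ = (A₁/A₂)v₁ = (46.63/3.517)·1.309 = 17.36 m/s.
Energy conservation along the streamline gives P₂ = P₁ − ½ρ(v₂² − v₁²) − ρg(h₂ − h₁).
P₂ = 438900 + ½·1000·(1.309² − 17.36²) − 1000·9.81·(+12.94) = 438900 + (-149800) − (126900) = 162200 Pa.

P₂ ≈ 162.2 kPa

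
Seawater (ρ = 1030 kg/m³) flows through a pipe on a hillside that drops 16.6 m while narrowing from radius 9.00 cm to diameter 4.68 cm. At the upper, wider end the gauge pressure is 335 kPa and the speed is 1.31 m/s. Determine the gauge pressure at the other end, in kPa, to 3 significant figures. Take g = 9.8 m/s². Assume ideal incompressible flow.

P₂ ≈ 310 kPa

Mass conservation (A₁v₁ = A₂v₂) gives v₂ = 1.31 × 254/17.2 = 19.4 m/s.
Applying Bernoulli between the two ends and solving for P₂: P₂ = P₁ + ½ρ(v₁² − v₂²) − ρgΔh.
P₂ = 335000 + ½·1030·(1.31² − 19.4²) − 1030·9.8·(−16.6) = 335000 + (-193000) − (-168000) = 310000 Pa.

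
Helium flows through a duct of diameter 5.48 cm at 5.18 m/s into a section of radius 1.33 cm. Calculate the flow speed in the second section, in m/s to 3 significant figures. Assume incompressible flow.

v₂ ≈ 22.0 m/s

Continuity gives A₁v₁ = A₂v₂, so v₂ = (23.6 cm²)/(5.56 cm²) × 5.18 m/s = 22.0 m/s.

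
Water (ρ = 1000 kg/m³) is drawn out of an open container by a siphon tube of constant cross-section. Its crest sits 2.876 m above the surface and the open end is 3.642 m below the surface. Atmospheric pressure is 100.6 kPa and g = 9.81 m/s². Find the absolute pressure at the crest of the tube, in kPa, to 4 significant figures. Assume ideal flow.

P_top ≈ 36.66 kPa

Bernoulli surface→outlet gives ½v² = g·h_out, so v = √(2·9.81·3.642) = 8.453 m/s.
With constant cross-section the crest speed equals v; applying Bernoulli from the surface up to the crest, P_top = P_atm − ½ρv² − ρg·h_top.
P_top = 100600 − ½·1000·8.453² − 1000·9.81·2.876 = 36660 Pa.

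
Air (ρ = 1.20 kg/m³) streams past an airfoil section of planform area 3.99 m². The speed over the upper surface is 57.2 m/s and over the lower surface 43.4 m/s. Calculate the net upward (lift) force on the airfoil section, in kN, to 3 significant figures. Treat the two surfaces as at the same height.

From P + ½ρv² = const at equal height, P_low − P_up = ½ρ(v_up² − v_low²).
ΔP = ½·1.20·(57.2² − 43.4²) = 833 Pa.
Lift = ΔP · A = 833 × 3.99 = 3320 N.

F ≈ 3.32 kN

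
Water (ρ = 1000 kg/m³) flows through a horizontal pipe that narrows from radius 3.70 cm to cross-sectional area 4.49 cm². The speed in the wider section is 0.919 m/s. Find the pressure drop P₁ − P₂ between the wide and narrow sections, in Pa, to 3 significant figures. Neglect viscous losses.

Mass conservation (A₁v₁ = A₂v₂) gives v₂ = 0.919 × 43.0/4.49 = 8.80 m/s.
Bernoulli (h₁ = h₂): P₁ − P₂ = ½ρ(v₂² − v₁²).
P₁ − P₂ = ½·1000·(8.80² − 0.919²) = ½·1000·76.6 = 38300 Pa.

ΔP ≈ 38300 Pa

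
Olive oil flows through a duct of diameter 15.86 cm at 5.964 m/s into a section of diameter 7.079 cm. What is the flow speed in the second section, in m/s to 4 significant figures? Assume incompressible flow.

v₂ ≈ 29.94 m/s

The volume flow rate is constant, so v₂ = (A₁/A₂)v₁ = (197.6/39.36)·5.964 = 29.94 m/s.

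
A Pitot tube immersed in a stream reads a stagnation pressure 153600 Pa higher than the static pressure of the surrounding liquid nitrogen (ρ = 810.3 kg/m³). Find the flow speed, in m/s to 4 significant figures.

The dynamic pressure equals the rise in static pressure at the stagnation point: ΔP = ½ρv².
v = √(2ΔP/ρ) = √(2·153600/810.3) = 19.47 m/s.

v ≈ 19.47 m/s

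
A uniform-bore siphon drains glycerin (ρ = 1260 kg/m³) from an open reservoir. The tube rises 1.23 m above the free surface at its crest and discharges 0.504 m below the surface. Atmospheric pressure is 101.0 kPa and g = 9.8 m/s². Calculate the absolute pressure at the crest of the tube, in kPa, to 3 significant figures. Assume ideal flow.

P_top = 79.6 kPa

Bernoulli surface→outlet gives ½v² = g·h_out, so v = √(2·9.8·0.504) = 3.14 m/s.
With constant cross-section the crest speed equals v; applying Bernoulli from the surface up to the crest, P_top = P_atm − ½ρv² − ρg·h_top.
P_top = 101000 − ½·1260·3.14² − 1260·9.8·1.23 = 79600 Pa.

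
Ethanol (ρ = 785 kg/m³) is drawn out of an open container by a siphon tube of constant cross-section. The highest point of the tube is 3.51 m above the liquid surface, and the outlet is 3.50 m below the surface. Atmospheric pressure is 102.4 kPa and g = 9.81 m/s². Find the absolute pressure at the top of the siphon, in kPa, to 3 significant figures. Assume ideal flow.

The outlet speed comes from Torricelli: v = √(2g·3.50) = 8.29 m/s.
The bore is uniform, so the speed at the crest is the same v. Bernoulli surface→crest: P_atm = P_top + ½ρv² + ρg·h_top.
P_top = 102400 − ½·785·8.29² − 785·9.81·3.51 = 48400 Pa.

P_top ≈ 48.4 kPa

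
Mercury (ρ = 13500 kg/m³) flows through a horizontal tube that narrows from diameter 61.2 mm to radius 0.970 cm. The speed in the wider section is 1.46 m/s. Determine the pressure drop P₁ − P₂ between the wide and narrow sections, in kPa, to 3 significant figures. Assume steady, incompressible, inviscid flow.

By continuity, v₂ = v₁·A₁/A₂ = 1.46·(29.4/2.96) = 14.5 m/s.
Along the horizontal streamline, P + ½ρv² is constant.
P₁ − P₂ = ½·13500·(14.5² − 1.46²) = ½·13500·209 = 1410000 Pa.

ΔP ≈ 1410 kPa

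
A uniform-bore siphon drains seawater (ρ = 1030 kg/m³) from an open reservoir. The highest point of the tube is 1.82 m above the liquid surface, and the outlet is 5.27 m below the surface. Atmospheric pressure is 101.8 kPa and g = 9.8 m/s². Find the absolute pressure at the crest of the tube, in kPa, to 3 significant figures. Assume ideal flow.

The outlet speed comes from Torricelli: v = √(2g·5.27) = 10.2 m/s.
The bore is uniform, so the speed at the crest is the same v. Bernoulli surface→crest: P_atm = P_top + ½ρv² + ρg·h_top.
P_top = 101800 − ½·1030·10.2² − 1030·9.8·1.82 = 30200 Pa.

P_top ≈ 30.2 kPa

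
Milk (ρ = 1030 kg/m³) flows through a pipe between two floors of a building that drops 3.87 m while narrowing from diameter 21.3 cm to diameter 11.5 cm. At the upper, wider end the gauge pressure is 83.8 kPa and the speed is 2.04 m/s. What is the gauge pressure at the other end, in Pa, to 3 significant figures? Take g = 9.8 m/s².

Mass conservation (A₁v₁ = A₂v₂) gives v₂ = 2.04 × 356/104 = 7.00 m/s.
Bernoulli: P₁ + ½ρv₁² + ρg h₁ = P₂ + ½ρv₂² + ρg h₂, so P₂ = P₁ + ½ρ(v₁² − v₂²) − ρg(h₂ − h₁).
P₂ = 83800 + ½·1030·(2.04² − 7.00²) − 1030·9.8·(−3.87) = 83800 + (-23100) − (-39100) = 99800 Pa.

P₂ ≈ 99800 Pa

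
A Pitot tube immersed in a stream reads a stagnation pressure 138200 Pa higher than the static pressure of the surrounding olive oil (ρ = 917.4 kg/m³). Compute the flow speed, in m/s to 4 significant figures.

v ≈ 17.36 m/s

Bernoulli between the free stream and the stagnation point: ½ρv² = P_stag − P_static.
v = √(2ΔP/ρ) = √(2·138200/917.4) = 17.36 m/s.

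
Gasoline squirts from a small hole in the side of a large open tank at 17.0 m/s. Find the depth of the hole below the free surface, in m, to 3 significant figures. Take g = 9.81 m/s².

h ≈ 14.7 m

For a small hole in a large open tank, ½v² = gh, giving h = v²/(2g).
h = 17.0²/(2·9.81) = 289/19.62 = 14.7 m.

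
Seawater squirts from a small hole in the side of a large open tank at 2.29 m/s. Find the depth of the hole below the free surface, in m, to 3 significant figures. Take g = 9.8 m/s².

h ≈ 0.268 m

For a small hole in a large open tank, ½v² = gh, giving h = v²/(2g).
h = 2.29²/(2·9.8) = 5.24/19.60 = 0.268 m.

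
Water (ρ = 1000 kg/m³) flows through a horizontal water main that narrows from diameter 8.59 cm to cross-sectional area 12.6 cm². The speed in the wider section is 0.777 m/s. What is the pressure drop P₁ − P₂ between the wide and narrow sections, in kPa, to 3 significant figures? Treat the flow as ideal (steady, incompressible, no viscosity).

ΔP ≈ 6.08 kPa

Continuity gives A₁v₁ = A₂v₂, so v₂ = (58.0 cm²)/(12.6 cm²) × 0.777 m/s = 3.57 m/s.
The pipe is horizontal, so Bernoulli reduces to P₁ + ½ρv₁² = P₂ + ½ρv₂².
P₁ − P₂ = ½·1000·(3.57² − 0.777²) = ½·1000·12.2 = 6080 Pa.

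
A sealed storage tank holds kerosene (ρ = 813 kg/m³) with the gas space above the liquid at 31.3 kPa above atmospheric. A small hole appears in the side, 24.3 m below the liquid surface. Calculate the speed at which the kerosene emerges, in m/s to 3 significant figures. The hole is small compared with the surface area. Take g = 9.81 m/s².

Take point 1 at the surface (v₁ ≈ 0) and point 2 at the hole (at atmospheric pressure). Bernoulli: P₁ + ρg h = P_atm + ½ρv₂².
With P₁ − P_atm = 31300 Pa, v₂ = √(2gh + 2ΔP/ρ) = √(2·9.81·24.3 + 2·31300/813) = 23.5 m/s.

23.5 m/s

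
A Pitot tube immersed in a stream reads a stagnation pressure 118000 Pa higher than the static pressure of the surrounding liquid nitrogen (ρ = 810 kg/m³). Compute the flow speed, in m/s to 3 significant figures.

Bernoulli between the free stream and the stagnation point: ½ρv² = P_stag − P_static.
v = √(2ΔP/ρ) = √(2·118000/810) = 17.1 m/s.

v ≈ 17.1 m/s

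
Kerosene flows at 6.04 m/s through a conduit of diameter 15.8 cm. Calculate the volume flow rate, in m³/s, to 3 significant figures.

Q = A·v = 0.0196 m² × 6.04 m/s = 0.118 m³/s.

Q ≈ 0.118 m³/s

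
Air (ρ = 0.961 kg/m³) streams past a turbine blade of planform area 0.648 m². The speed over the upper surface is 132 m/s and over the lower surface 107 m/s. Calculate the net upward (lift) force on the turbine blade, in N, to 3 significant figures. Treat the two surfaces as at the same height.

With equal heights on the two surfaces, Bernoulli gives P_lower − P_upper = ½ρ(v_upper² − v_lower²).
ΔP = ½·0.961·(132² − 107²) = 2870 Pa.
Lift = ΔP · A = 2870 × 0.648 = 1860 N.

F ≈ 1860 N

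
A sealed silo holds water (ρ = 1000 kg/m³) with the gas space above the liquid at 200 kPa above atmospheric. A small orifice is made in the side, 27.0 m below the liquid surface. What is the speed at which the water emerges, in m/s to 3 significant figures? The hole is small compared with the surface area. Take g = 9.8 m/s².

Take point 1 at the surface (v₁ ≈ 0) and point 2 at the hole (at atmospheric pressure). Bernoulli: P₁ + ρg h = P_atm + ½ρv₂².
With P₁ − P_atm = 200000 Pa, v₂ = √(2gh + 2ΔP/ρ) = √(2·9.8·27.0 + 2·200000/1000) = 30.5 m/s.

v ≈ 30.5 m/s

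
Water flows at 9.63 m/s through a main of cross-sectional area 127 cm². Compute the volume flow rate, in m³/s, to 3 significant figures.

Q ≈ 0.122 m³/s

Q = A·v = 0.0127 m² × 9.63 m/s = 0.122 m³/s.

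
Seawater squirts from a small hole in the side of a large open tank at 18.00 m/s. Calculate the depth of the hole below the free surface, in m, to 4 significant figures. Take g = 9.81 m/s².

Torricelli: v = √(2gh), so h = v²/(2g).
h = 18.00²/(2·9.81) = 324.0/19.62 = 16.51 m.

h ≈ 16.51 m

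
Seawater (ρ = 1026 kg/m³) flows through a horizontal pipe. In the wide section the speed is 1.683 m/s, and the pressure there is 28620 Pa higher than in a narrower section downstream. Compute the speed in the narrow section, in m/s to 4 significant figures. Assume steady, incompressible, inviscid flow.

Along the level pipe P + ½ρv² is conserved, hence v₂² = v₁² + 2(P₁ − P₂)/ρ.
v₂ = √(1.683² + 2·28620/1026) = √(2.832 + 55.79) = 7.656 m/s.

v₂ ≈ 7.656 m/s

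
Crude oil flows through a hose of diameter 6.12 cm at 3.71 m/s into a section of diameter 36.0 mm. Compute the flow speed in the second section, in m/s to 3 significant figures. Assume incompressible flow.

v₂ ≈ 10.7 m/s

Continuity gives A₁v₁ = A₂v₂, so v₂ = (29.4 cm²)/(10.2 cm²) × 3.71 m/s = 10.7 m/s.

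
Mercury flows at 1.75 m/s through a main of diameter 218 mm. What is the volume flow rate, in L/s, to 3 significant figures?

Q = 65.3 L/s

Q = A·v = 0.0373 m² × 1.75 m/s = 0.0653 m³/s.
Converting: 0.0653 m³/s × 1000 = 65.3 L/s.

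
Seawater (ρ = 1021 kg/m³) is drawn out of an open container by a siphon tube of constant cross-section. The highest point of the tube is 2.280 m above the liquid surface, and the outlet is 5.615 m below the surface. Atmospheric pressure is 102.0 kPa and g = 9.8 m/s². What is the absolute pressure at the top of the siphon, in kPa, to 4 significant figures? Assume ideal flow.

23.00 kPa

Bernoulli surface→outlet gives ½v² = g·h_out, so v = √(2·9.8·5.615) = 10.49 m/s.
Continuity keeps v the same throughout the tube; from surface to crest, P_atm + 0 = P_top + ½ρv² + ρg·h_top.
P_top = 102000 − ½·1021·10.49² − 1021·9.8·2.280 = 23000 Pa.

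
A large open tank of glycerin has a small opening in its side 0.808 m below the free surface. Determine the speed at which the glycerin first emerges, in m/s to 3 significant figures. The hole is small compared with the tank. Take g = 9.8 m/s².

v = 3.98 m/s

Torricelli's result v = √(2gh) gives v = √(2·9.8·0.808) = 3.98 m/s.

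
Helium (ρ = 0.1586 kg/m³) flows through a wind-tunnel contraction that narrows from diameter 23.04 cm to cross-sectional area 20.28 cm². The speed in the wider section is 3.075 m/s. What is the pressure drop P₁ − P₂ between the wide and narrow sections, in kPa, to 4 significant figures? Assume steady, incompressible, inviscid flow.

The volume flow rate is constant, so v₂ = (A₁/A₂)v₁ = (416.9/20.28)·3.075 = 63.22 m/s.
With no height change, Bernoulli's equation is P₁ + ½ρv₁² = P₂ + ½ρv₂².
P₁ − P₂ = ½·0.1586·(63.22² − 3.075²) = ½·0.1586·3987 = 316.2 Pa.

ΔP ≈ 0.3162 kPa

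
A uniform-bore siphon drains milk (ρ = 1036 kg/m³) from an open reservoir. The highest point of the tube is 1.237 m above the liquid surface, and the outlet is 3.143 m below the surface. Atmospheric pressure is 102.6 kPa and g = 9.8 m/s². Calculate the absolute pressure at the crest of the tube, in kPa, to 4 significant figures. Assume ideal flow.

58.13 kPa

Bernoulli surface→outlet gives ½v² = g·h_out, so v = √(2·9.8·3.143) = 7.849 m/s.
The bore is uniform, so the speed at the crest is the same v. Bernoulli surface→crest: P_atm = P_top + ½ρv² + ρg·h_top.
P_top = 102600 − ½·1036·7.849² − 1036·9.8·1.237 = 58130 Pa.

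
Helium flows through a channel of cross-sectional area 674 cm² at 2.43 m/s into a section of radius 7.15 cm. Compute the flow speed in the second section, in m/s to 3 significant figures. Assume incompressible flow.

The volume flow rate is constant, so v₂ = (A₁/A₂)v₁ = (674/161)·2.43 = 10.2 m/s.

10.2 m/s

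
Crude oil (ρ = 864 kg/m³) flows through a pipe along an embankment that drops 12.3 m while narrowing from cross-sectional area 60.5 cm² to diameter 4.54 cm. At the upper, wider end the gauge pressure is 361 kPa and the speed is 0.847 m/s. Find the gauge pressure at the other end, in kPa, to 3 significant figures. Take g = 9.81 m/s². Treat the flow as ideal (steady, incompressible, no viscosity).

Mass conservation (A₁v₁ = A₂v₂) gives v₂ = 0.847 × 60.5/16.2 = 3.17 m/s.
Applying Bernoulli between the two ends and solving for P₂: P₂ = P₁ + ½ρ(v₁² − v₂²) − ρgΔh.
P₂ = 361000 + ½·864·(0.847² − 3.17²) − 864·9.81·(−12.3) = 361000 + (-4020) − (-104000) = 461000 Pa.

P₂ ≈ 461 kPa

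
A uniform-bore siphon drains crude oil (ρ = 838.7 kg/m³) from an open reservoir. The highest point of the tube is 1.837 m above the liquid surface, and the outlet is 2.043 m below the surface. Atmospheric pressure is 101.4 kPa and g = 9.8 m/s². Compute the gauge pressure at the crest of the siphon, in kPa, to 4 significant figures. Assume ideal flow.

The outlet speed comes from Torricelli: v = √(2g·2.043) = 6.328 m/s.
Continuity keeps v the same throughout the tube; from surface to crest, P_atm + 0 = P_top + ½ρv² + ρg·h_top.
P_top = 101400 − ½·838.7·6.328² − 838.7·9.8·1.837 = 69510 Pa. So P_gauge = P_top − P_atm = -31890 Pa.

P_gauge = -31.89 kPa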